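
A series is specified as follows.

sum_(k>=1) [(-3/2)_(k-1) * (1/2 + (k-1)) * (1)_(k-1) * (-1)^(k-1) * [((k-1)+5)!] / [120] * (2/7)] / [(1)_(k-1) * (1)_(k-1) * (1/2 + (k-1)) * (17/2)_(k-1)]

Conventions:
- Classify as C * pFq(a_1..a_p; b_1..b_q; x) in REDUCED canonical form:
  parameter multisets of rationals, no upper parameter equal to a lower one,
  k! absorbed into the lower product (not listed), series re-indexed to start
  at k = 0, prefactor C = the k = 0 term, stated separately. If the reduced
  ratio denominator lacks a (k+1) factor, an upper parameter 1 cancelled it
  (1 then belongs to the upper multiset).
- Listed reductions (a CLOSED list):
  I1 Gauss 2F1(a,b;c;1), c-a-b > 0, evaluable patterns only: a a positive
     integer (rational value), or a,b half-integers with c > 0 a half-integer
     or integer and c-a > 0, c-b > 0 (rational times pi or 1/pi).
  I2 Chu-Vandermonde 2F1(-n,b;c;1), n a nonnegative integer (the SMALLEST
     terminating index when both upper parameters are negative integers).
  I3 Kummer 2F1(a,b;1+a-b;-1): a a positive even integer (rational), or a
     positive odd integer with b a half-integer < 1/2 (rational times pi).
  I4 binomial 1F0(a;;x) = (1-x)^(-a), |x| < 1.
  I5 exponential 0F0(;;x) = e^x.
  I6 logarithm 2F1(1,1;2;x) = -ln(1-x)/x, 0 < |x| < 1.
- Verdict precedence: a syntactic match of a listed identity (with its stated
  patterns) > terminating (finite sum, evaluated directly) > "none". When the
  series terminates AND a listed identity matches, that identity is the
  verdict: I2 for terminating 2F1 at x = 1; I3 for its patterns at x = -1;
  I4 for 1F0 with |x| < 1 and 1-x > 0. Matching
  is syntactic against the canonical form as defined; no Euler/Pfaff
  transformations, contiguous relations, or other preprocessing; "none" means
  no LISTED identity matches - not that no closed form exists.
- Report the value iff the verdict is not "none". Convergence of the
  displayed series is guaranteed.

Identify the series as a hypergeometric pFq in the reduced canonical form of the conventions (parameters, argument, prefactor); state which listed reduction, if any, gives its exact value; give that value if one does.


Key observation: with t_0 = 2/7, (1)_k (prefactor 2/7) is k! itself.
Consecutive-term ratio: r(k) = (-1) * (k-3/2) (k+6) / [(k+17/2) (k+1)] - poly over poly, x = (-1) from leading terms; C = 2/7 at k = 0.

x = -1 here; the reduced form reads 2F1, upper {-3/2, 6}, lower {17/2}, C = 2/7. Verdict: Kummer's theorem (I3) matches (x = -1; c = 17/2 equals 1+a-b for upper {-3/2, 6}: listed pattern). Hence: 143/224.


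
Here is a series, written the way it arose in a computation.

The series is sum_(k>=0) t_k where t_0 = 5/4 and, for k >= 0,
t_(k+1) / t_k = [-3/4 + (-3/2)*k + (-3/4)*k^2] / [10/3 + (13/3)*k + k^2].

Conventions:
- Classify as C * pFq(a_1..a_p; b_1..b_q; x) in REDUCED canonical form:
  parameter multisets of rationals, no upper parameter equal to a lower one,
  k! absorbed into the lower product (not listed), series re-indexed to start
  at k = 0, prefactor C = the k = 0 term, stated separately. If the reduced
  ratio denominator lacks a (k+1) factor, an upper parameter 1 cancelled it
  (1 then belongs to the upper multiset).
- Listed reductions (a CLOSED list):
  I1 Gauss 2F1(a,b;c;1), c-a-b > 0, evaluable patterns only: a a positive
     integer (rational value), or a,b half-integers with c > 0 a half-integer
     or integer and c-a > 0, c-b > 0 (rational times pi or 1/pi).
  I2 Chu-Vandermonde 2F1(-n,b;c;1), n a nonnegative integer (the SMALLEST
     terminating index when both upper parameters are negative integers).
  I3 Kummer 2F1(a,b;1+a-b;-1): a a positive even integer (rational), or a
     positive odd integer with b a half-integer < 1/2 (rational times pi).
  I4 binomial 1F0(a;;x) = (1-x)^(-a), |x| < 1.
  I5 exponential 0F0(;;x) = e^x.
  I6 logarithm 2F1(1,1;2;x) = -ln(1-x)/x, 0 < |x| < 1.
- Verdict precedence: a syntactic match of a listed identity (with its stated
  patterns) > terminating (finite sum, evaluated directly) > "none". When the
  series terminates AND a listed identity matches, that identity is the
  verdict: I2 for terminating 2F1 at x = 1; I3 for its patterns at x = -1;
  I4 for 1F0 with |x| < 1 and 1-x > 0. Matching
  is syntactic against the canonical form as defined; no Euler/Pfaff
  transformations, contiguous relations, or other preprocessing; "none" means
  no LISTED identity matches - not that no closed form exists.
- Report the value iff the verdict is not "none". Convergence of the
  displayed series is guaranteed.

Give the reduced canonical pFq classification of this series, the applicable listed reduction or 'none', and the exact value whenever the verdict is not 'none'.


Canonical form: C = 5/4 times 2F1 with upper {1, 1}, lower {10/3}, x = -3/4. Verdict: none - at argument -3/4 the multisets {1, 1} ; {10/3} match no listed identity.

Key step: t_0 being 5/4, the expanded ratio factors over Q; C = 5/4, roots give parameters.
Step ratio: r(k) = (-3/4) * (k+1) (k+1) / [(k+10/3) (k+1)] ; factor over Q: parameters, x = (-3/4), and C = 5/4.


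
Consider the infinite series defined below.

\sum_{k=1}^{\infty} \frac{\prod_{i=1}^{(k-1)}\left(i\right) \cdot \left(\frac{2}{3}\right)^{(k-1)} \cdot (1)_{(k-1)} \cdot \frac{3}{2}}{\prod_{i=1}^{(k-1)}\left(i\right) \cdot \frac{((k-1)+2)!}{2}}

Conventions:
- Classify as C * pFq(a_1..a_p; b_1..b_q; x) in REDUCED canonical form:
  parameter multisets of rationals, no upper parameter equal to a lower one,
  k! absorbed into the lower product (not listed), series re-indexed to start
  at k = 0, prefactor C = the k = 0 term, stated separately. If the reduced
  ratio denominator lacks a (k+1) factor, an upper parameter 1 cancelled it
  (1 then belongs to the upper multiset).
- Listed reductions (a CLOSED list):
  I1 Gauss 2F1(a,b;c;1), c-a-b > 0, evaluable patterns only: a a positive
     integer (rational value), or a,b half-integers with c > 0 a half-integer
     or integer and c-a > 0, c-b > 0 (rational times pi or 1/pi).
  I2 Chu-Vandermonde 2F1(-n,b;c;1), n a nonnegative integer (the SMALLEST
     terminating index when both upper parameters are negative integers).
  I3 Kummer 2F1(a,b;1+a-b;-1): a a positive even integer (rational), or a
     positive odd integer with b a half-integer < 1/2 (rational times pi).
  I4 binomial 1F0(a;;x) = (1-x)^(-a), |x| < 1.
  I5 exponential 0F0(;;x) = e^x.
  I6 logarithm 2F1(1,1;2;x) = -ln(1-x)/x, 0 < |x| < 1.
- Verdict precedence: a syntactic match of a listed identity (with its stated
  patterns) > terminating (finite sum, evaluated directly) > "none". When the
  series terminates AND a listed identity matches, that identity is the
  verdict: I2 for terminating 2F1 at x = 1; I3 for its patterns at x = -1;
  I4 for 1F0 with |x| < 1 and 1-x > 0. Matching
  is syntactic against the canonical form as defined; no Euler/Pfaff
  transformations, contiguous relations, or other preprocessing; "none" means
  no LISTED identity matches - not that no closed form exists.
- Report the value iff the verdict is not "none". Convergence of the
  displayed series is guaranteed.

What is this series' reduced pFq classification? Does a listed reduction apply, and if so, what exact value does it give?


At argument \frac{2}{3}: a 2F1 with upper {1, 1}, lower {3}, scaled by C = \frac{3}{2}. Verdict: none - this 2F1 at x = \frac{2}{3} matches no listed pattern, and upper {1, 1} holds no stopper.

Structural cue: t_0 being \frac{3}{2}, the running product (prefactor 3/2) telescopes to a rising factorial.
Term ratio: r(k) = \frac{2}{3} * (k+1) (k+1) / [(k+3) (k+1)] - rational in k. x = \frac{2}{3}; t_0 = \frac{3}{2}; negate the roots.


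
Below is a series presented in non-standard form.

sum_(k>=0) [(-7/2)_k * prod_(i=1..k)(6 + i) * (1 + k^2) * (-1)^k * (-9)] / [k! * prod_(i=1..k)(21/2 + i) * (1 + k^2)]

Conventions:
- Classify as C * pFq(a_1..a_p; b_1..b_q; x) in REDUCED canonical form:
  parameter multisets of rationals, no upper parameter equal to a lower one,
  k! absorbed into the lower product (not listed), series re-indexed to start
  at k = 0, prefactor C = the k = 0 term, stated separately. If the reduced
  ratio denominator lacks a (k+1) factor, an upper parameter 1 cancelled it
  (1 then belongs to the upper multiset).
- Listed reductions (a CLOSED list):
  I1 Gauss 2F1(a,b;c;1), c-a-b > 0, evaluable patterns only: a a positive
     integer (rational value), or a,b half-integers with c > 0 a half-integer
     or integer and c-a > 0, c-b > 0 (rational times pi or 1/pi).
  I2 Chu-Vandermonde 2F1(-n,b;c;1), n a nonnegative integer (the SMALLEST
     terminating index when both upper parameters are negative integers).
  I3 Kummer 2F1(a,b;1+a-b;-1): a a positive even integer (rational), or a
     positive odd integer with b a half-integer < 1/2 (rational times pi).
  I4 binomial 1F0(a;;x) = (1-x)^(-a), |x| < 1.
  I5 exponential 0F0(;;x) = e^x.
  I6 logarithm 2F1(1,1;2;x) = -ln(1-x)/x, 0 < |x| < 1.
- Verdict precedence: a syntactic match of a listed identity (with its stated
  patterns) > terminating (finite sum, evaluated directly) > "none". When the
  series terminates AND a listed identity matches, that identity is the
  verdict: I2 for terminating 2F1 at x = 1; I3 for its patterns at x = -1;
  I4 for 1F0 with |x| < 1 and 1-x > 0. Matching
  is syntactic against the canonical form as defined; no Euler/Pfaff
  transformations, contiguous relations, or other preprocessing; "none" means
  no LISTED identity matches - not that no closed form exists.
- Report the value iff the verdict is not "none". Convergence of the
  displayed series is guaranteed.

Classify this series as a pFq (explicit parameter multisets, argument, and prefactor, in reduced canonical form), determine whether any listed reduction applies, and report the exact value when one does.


Key observation: with t_0 = -9, the running product (prefactor -9) telescopes to a rising factorial.
Consecutive-term ratio: r(k) = (-1) * (k-7/2) (k+7) / [(k+23/2) (k+1)] ; factor over Q: parameters, x = (-1), and C = -9.

Canonical form: C = -9 times 2F1 with upper {-7/2, 7}, lower {23/2}, x = -1. Verdict: this is Kummer's theorem (I3) (x = -1; c = 23/2 equals 1+a-b for upper {-7/2, 7}: listed pattern). Sum: (-130945815/8388608) * pi.


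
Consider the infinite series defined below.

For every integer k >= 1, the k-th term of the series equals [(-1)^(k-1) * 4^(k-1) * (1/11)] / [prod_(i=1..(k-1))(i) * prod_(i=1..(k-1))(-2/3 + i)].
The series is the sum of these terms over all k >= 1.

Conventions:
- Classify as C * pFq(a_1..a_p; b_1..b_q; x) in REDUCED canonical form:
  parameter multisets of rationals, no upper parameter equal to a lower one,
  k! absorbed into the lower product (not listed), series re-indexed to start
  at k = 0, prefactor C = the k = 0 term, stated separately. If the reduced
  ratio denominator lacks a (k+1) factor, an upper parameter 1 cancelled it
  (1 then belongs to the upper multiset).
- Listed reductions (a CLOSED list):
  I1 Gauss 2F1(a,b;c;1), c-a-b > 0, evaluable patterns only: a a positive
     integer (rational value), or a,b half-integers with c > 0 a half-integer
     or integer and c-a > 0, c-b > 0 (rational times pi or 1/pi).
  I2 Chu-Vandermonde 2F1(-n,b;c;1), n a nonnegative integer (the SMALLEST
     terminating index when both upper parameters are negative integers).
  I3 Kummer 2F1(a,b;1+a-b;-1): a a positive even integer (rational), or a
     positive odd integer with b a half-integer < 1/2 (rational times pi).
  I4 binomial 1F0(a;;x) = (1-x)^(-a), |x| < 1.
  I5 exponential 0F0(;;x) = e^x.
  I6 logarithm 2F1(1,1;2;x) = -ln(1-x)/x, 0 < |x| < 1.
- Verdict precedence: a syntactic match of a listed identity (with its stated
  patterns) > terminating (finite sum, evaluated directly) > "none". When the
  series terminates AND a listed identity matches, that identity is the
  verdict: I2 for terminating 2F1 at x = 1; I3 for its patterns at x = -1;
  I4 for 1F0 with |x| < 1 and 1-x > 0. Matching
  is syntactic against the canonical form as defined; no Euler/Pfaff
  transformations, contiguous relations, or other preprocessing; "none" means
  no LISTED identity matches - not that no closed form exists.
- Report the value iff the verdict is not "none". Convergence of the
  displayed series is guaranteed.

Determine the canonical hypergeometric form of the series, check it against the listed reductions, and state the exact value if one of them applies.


Prefactor 1/11, argument -4: 0F1 with upper {-} over lower {1/3}. Verdict: none (x = -4): each listed identity misses the multisets {-} ; {1/3}.

Key step: with t_0 = 1/11, the (-1)^k factor (C = 1/11, x = -4) folds into the argument's sign.
Ratio: r(k) = (-4) * 1 / [(k+1/3) (k+1)] - poly over poly, x = (-4) from leading terms; C = 1/11 at k = 0.


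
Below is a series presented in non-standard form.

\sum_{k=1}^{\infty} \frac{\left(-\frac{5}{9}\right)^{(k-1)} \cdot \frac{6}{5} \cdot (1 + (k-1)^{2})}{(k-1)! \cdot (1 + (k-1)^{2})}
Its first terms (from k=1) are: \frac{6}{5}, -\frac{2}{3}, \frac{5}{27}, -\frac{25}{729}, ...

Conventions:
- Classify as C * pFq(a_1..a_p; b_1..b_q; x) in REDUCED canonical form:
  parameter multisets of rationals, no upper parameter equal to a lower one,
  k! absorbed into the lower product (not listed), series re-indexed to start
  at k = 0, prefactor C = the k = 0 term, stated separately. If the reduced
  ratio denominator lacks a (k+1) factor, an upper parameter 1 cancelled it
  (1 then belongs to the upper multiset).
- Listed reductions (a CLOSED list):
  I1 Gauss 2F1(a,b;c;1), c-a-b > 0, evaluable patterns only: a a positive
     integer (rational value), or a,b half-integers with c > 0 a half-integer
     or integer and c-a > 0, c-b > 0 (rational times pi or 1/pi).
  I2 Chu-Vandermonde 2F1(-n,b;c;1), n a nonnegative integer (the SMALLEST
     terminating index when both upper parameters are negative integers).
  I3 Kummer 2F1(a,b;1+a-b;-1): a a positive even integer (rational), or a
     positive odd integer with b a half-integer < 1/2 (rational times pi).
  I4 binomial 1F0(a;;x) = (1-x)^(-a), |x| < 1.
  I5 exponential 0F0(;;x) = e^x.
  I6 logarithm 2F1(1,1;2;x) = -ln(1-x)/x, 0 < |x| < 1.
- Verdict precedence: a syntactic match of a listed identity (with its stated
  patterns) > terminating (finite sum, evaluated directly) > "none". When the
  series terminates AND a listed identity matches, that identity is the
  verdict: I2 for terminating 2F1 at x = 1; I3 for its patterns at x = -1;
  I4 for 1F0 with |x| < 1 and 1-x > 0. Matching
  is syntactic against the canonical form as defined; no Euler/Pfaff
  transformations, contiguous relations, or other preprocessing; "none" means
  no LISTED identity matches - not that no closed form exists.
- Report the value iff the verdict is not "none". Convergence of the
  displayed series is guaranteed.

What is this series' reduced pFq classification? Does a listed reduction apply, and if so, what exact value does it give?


x = -\frac{5}{9} here; the reduced form reads 0F0, upper {-}, lower {-}, C = \frac{6}{5}. Verdict: this is the I5 exponential reduction (the 0F0 exponential series at x = -\frac{5}{9}). Value: \frac{6}{5} \cdot e^{-\frac{5}{9}}.

Structural cue: t_0 being \frac{6}{5}, k^2 + 1 divides numerator and denominator alike; C = 6/5, x = -5/9 after cancelling.
Adjacent-term ratio: r(k) = -\frac{5}{9} * 1 / [(k+1)] - rational; roots negated = parameters, x = -\frac{5}{9}, C = \frac{6}{5}.


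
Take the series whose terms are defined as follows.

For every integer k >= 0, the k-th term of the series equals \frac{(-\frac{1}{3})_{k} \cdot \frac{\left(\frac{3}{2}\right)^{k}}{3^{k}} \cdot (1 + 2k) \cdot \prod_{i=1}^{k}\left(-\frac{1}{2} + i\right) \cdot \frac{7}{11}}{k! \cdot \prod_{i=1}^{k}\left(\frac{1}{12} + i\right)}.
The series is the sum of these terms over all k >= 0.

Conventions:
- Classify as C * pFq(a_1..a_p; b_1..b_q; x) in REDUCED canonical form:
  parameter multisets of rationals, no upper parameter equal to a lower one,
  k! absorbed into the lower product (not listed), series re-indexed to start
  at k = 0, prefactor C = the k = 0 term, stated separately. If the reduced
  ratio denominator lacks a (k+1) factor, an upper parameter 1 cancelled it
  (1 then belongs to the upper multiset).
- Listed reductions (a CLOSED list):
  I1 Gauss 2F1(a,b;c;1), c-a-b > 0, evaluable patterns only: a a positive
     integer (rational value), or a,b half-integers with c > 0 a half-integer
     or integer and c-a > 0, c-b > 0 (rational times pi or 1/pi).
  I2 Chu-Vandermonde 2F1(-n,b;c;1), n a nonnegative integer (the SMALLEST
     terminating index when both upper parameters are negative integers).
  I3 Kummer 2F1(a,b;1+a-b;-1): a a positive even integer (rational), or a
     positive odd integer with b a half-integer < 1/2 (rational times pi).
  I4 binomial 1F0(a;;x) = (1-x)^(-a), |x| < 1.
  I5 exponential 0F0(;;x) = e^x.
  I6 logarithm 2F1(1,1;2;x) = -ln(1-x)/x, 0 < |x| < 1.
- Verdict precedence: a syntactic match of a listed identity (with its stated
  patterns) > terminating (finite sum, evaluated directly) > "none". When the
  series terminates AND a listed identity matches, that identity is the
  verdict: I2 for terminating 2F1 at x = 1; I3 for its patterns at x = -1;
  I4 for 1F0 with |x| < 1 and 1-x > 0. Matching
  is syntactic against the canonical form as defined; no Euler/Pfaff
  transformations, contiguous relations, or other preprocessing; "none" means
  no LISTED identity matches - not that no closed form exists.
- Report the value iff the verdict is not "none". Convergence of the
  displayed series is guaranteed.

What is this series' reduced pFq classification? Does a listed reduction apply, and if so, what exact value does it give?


Reduced: x = \frac{1}{2}, 2F1, upper = {-\frac{1}{3}, \frac{3}{2}}, lower = {\frac{13}{12}}, C = \frac{7}{11}. Verdict: none - this 2F1 at x = \frac{1}{2} matches no listed pattern, and upper {-\frac{1}{3}, \frac{3}{2}} holds no stopper.

Key step: t_0 being \frac{7}{11}, the two k-th powers (C = 7/11) combine into one argument.
Adjacent-term ratio: r(k) = \frac{1}{2} * (k-\frac{1}{3}) (k+\frac{3}{2}) / [(k+\frac{13}{12}) (k+1)] ; factor over Q: parameters, x = \frac{1}{2}, and C = \frac{7}{11}.


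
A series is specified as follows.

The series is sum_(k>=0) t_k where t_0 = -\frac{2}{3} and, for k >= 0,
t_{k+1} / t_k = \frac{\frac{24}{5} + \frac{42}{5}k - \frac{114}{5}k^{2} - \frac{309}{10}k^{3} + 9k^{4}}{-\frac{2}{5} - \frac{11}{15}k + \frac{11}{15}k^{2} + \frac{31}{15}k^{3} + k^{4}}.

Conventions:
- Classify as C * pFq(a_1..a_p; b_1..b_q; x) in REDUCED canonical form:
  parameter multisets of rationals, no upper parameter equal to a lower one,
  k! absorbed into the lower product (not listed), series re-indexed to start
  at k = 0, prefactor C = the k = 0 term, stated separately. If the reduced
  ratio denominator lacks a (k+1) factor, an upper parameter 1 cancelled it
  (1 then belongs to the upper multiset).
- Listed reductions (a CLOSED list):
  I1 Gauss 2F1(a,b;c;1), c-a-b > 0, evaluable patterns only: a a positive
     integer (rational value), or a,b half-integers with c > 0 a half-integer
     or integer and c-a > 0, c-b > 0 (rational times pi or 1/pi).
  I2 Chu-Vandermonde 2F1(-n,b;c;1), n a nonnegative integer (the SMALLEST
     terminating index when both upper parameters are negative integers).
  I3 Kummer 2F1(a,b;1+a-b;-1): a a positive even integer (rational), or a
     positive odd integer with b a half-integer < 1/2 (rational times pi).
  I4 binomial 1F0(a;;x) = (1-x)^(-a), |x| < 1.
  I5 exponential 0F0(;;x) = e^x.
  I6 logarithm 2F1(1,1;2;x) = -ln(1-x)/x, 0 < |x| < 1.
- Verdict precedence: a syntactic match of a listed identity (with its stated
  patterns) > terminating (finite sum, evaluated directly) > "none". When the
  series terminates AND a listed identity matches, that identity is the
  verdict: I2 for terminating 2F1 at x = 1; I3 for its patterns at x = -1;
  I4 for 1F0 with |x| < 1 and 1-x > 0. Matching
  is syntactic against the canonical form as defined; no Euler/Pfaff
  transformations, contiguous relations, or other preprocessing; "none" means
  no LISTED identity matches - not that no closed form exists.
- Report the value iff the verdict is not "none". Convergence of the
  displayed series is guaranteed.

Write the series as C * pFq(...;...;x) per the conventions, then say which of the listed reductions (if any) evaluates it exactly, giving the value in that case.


The series (x = 9) is 3F2: upper {-4, -\frac{1}{2}, \frac{2}{5}}, lower {-\frac{3}{5}, 1}, prefactor -\frac{2}{3}. Verdict: terminating - upper -4 stops the sum at k = 4; the 5 terms are added exactly. Value: -\frac{109319}{192}.

First insight: t_0 being -\frac{2}{3}, factor the ratio over Q (C = -2/3): negated roots = parameters.
Ratio: r(k) = 9 * (k-4) (k-\frac{1}{2}) (k+\frac{2}{5}) / [(k-\frac{3}{5}) (k+1) (k+1)] - poly over poly, x = 9 from leading terms; C = -\frac{2}{3} at k = 0.


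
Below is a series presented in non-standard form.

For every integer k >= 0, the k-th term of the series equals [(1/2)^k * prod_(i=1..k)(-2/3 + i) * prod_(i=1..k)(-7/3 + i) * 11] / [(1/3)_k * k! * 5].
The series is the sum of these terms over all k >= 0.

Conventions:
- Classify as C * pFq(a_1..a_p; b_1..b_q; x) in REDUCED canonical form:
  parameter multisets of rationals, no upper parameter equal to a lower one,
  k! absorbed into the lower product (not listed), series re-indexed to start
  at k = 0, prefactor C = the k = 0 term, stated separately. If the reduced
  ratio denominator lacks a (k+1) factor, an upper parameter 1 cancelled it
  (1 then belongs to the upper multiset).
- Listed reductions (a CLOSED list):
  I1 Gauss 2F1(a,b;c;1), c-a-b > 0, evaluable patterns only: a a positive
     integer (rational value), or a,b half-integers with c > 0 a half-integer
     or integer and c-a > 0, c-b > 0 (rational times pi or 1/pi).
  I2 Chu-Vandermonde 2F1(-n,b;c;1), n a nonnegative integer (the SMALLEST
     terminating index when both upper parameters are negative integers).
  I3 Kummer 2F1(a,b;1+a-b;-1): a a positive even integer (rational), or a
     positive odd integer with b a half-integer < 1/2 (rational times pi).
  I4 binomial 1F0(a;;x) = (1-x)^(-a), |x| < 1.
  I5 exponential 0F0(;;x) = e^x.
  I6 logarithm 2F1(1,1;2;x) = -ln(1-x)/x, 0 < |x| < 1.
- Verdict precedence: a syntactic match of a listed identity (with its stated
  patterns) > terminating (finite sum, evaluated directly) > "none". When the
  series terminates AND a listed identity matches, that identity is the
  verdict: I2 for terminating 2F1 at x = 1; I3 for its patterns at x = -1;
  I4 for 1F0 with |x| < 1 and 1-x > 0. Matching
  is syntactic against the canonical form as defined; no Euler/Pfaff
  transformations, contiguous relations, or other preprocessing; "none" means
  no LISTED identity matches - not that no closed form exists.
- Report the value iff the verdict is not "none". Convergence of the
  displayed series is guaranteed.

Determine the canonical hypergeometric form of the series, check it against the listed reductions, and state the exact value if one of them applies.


The series (x = 1/2) is 1F0: upper {-4/3}, lower {-}, prefactor 11/5. Verdict: this is binomial (I4) (the 1F0 binomial series: exponent 4/3, x = 1/2). Its exact value is (11/5) * (1/2)^(4/3).

Key step: with t_0 = 11/5, the running product (C = 11/5) telescopes to a rising factorial.
Adjacent-term ratio: r(k) = (1/2) * (k-4/3) / [(k+1)] - rational; roots negated = parameters, x = (1/2), C = 11/5.


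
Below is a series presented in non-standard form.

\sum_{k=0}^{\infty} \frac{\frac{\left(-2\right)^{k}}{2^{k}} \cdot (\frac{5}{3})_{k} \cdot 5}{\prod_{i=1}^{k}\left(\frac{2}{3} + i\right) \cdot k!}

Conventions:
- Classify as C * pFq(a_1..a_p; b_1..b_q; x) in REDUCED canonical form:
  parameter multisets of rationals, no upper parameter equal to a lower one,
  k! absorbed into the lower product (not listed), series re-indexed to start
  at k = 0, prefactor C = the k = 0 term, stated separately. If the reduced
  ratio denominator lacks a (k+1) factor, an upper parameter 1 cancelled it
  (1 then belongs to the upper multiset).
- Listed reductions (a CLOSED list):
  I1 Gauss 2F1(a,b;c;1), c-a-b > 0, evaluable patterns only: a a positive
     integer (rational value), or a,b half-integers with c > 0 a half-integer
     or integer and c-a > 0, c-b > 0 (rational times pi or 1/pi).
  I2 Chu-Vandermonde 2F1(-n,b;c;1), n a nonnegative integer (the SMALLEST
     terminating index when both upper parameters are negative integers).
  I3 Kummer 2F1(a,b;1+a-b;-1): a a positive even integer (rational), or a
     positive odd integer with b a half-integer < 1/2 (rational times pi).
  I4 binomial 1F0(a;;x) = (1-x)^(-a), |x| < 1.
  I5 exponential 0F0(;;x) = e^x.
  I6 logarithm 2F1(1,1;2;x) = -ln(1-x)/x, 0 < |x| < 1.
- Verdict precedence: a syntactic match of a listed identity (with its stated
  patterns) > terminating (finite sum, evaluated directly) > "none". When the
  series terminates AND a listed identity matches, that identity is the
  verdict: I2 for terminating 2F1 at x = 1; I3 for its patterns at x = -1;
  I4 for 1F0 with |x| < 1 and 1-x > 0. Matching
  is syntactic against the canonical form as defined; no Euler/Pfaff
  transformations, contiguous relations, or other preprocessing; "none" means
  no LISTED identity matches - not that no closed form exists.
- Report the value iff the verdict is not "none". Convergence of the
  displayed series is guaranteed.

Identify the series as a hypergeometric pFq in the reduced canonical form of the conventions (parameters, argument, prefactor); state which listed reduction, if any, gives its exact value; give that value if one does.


Structural cue: t_0 being 5, the parameter 5/3 appears in both the upper and lower lists and cancels.
Term ratio: r(k) = -1 * 1 / [(k+1)] - rational in k, leading ratio -1; with t_0 = 5, classification follows.

The series (x = -1) is 0F0: upper {-}, lower {-}, prefactor 5. Verdict (x = -1): exponential (I5) applies (the 0F0 exponential series at x = -1). Value: 5 \cdot e^{-1}.


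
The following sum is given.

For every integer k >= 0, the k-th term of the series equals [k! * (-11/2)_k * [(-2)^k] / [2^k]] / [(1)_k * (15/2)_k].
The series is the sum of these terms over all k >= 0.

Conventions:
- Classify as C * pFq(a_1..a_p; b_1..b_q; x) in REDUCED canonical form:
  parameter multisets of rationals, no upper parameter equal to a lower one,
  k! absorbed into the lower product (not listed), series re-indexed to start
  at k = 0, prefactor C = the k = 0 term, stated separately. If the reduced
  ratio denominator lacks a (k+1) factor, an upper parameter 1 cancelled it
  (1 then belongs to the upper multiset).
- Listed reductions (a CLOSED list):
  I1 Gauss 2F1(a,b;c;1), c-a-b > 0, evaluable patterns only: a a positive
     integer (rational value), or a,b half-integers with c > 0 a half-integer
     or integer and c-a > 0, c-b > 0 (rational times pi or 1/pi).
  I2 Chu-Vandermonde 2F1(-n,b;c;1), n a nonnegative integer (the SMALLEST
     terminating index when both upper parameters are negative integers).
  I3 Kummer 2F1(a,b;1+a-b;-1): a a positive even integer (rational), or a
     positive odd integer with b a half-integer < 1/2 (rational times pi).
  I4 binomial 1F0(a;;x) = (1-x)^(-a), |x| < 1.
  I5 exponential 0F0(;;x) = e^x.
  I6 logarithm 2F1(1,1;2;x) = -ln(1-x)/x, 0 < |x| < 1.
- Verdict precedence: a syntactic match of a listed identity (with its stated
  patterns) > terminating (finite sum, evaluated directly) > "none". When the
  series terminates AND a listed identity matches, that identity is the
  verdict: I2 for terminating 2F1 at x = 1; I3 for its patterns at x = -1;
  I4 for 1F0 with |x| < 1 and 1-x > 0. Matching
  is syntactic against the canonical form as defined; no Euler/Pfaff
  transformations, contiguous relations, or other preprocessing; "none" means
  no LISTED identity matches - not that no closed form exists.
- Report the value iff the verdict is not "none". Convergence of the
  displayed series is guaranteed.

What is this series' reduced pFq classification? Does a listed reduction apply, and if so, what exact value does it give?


The tell: t_0 = 1 here, and (1)_k (prefactor 1) is k! itself.
Consecutive-term ratio: r(k) = (-1) * (k-11/2) (k+1) / [(k+15/2) (k+1)] - rational in k, leading ratio (-1); with t_0 = 1, classification follows.

Reduced: x = -1, 2F1, upper = {-11/2, 1}, lower = {15/2}, C = 1. Verdict: this is the Kummer evaluation I3 (x = -1; c = 15/2 equals 1+a-b for upper {-11/2, 1}: listed pattern). Exact value: (3003/4096) * pi.


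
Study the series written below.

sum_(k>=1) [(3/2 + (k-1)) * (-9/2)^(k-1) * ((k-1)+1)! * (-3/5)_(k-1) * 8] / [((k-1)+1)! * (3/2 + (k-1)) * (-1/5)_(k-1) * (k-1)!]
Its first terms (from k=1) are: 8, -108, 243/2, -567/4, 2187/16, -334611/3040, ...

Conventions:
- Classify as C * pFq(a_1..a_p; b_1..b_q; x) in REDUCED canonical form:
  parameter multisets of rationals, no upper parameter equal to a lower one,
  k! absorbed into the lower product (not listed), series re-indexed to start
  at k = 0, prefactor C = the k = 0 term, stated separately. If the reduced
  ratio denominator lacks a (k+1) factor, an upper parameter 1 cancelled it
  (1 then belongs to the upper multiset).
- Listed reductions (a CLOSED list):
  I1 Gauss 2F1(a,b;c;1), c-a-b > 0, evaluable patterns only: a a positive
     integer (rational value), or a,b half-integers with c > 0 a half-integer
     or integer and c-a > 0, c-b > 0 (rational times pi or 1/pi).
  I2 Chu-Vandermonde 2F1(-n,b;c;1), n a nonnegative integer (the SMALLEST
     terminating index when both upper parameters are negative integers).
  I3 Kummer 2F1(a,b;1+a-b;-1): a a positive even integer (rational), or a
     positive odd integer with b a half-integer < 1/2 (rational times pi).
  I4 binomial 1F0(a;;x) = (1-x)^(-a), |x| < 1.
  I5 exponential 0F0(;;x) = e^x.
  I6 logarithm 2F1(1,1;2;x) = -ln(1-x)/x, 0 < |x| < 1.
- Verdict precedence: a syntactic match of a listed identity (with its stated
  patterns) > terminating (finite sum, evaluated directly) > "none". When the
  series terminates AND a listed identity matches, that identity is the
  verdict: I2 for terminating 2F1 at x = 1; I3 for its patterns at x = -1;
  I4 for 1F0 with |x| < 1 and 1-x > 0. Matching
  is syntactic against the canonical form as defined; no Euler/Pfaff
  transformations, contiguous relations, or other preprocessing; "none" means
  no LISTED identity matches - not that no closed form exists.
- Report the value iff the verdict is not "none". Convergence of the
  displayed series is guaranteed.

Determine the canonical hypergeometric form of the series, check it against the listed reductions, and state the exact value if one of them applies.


Key step: t_0 = 8 here, and the parameter 2 appears in both the upper and lower lists and cancels (alongside the other common factor).
Term ratio: r(k) = (-9/2) * (k-3/5) / [(k-1/5) (k+1)] - rational; roots negated = parameters, x = (-9/2), C = 8.

Classification (C = 8): 1F1 with upper {-3/5}, lower {-1/5}, argument x = -9/2. Verdict: none - at argument -9/2 the multisets {-3/5} ; {-1/5} match no listed identity.


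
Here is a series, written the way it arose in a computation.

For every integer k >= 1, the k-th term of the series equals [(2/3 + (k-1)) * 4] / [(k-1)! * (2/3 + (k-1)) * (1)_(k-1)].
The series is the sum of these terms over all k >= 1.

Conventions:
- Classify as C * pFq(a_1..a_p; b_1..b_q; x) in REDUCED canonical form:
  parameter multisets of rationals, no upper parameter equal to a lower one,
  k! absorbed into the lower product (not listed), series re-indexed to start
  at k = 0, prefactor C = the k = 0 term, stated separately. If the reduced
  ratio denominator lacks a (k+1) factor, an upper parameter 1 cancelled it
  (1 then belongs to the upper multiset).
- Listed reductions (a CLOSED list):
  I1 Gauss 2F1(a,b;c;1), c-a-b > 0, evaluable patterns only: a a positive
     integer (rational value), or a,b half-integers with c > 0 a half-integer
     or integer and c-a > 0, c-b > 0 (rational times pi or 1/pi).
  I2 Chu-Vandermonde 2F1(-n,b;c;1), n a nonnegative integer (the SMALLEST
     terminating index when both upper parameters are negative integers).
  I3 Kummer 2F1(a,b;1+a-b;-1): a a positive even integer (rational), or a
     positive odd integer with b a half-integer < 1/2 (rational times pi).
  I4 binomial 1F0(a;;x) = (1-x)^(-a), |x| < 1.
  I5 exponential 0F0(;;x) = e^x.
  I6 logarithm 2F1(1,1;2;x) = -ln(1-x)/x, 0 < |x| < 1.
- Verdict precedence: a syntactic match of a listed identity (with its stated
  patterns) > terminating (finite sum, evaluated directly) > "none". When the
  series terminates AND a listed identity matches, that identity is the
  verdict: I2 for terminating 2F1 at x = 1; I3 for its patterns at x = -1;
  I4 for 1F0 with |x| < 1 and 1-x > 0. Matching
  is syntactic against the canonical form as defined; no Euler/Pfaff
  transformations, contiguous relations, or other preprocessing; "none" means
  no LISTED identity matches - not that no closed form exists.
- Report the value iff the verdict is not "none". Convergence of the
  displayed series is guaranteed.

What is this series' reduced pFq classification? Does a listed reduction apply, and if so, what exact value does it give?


The series (x = 1) is 0F1: upper {-}, lower {1}, prefactor 4. Verdict: none here - no I1-I6 shape fits x = 1 with lower {1}.

Key step: t_0 being 4, striking the common factor k + 2/3 reduces the term (C = 4).
Ratio: r(k) = 1 * 1 / [(k+1) (k+1)] - poly over poly, x = 1 from leading terms; C = 4 at k = 0.


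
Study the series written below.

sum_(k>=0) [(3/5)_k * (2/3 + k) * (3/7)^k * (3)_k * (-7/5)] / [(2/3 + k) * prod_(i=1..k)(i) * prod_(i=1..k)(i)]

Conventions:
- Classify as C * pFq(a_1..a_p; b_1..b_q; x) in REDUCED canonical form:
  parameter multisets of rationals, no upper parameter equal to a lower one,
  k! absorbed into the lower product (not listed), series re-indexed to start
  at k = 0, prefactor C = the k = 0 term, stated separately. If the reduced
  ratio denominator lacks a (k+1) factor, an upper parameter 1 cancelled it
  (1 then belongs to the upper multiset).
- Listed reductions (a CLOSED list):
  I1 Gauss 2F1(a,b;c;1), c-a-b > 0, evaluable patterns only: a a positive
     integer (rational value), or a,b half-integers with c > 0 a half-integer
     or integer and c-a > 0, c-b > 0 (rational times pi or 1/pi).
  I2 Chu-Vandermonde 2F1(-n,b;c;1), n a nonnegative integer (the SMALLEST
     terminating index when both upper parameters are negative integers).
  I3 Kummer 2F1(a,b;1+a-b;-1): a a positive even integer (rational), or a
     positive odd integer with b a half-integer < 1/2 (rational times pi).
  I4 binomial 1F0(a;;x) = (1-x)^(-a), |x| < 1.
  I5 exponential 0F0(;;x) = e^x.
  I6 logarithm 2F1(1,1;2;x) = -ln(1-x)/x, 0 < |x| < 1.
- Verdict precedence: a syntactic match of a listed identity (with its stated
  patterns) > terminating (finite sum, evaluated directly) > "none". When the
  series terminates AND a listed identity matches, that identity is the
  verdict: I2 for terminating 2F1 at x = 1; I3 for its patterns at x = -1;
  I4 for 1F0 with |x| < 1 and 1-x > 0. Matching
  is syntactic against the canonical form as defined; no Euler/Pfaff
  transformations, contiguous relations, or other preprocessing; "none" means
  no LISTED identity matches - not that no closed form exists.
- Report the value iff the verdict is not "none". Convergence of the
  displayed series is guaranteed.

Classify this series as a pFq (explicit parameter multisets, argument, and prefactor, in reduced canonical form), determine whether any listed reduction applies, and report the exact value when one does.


Classification (C = -7/5): 2F1 with upper {3/5, 3}, lower {1}, argument x = 3/7. Verdict: none here - no I1-I6 shape fits x = 3/7 with lower {1}.

Key observation: with t_0 = -7/5, the product of the first k integers (C = -7/5, x = 3/7) is k!.
Ratio: r(k) = (3/7) * (k+3/5) (k+3) / [(k+1) (k+1)] ; factor over Q: parameters, x = (3/7), and C = -7/5.


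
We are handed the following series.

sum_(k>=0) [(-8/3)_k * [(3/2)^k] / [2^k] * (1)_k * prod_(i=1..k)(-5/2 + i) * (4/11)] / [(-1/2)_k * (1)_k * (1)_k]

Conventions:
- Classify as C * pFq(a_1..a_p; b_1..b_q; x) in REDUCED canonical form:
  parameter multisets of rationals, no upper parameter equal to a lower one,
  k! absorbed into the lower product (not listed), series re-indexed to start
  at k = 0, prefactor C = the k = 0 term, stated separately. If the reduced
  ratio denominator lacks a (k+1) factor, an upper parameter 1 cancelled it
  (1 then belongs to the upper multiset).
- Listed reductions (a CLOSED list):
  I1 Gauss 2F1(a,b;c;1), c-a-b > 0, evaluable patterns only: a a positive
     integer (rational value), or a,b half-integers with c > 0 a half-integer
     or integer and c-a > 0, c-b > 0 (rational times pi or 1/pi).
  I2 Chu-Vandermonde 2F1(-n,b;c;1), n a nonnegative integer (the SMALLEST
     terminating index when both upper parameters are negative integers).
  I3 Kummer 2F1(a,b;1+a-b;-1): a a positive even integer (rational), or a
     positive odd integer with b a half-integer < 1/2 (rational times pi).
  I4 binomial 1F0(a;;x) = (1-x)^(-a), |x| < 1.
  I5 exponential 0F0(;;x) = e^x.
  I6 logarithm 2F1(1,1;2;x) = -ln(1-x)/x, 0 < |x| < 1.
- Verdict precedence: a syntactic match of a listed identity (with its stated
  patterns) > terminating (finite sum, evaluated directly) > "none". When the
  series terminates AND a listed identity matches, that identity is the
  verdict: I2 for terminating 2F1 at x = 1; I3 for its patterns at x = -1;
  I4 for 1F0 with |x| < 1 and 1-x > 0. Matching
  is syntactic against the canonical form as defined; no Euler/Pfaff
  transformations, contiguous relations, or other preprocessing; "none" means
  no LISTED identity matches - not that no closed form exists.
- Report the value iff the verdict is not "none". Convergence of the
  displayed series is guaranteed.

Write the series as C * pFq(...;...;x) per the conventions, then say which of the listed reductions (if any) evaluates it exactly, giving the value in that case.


Classification (C = 4/11): 2F1 with upper {-8/3, -3/2}, lower {-1/2}, argument x = 3/4. Verdict: no listed reduction: x = 3/4 and upper {-8/3, -3/2} fail every I1-I6 pattern.

Key observation: t_0 = 4/11 here, and the running product (prefactor 4/11) telescopes to a rising factorial.
Step ratio: r(k) = (3/4) * (k-8/3) (k-3/2) / [(k-1/2) (k+1)] - rational; roots negated = parameters, x = (3/4), C = 4/11.


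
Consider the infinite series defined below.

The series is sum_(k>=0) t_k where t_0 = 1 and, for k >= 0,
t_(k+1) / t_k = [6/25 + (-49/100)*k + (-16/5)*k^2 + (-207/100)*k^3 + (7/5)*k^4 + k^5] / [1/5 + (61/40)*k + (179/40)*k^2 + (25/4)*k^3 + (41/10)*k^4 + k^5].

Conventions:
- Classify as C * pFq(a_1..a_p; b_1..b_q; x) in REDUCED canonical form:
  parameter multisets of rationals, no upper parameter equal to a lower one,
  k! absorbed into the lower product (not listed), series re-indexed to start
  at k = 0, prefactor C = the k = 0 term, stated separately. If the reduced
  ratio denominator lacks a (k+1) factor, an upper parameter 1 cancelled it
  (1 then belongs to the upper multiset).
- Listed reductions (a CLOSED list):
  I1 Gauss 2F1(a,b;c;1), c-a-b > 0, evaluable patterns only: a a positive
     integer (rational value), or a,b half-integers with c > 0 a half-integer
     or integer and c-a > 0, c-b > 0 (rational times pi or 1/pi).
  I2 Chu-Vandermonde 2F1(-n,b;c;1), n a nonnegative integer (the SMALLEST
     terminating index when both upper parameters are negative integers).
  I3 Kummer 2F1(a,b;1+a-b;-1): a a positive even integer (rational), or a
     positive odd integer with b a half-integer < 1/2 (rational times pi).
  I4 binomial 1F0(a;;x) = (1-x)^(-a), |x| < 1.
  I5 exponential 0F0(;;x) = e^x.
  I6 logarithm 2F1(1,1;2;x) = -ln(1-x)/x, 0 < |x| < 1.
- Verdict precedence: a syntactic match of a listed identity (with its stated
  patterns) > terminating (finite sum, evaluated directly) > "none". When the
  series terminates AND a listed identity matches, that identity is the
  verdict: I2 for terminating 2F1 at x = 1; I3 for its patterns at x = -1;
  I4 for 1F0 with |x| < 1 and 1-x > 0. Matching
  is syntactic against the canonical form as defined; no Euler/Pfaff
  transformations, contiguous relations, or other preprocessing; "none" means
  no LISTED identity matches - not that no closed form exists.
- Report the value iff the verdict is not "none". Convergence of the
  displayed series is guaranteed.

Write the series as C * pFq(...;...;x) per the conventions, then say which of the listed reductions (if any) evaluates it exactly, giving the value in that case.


With C = 1: the canonical form is 3F2(-3/2, -1/5, 1; 1/2, 1/2; 1). Verdict: none - this 3F2 at x = 1 matches no listed pattern, and upper {-3/2, -1/5, 1} holds no stopper.

The tell: x = 1 and the ratio is unreduced: k + 1/2 divides both sides (C = 1).
Ratio: r(k) = 1 * (k-3/2) (k-1/5) (k+1) / [(k+1/2) (k+1/2) (k+1)] ; factor over Q: parameters, x = 1, and C = 1.
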